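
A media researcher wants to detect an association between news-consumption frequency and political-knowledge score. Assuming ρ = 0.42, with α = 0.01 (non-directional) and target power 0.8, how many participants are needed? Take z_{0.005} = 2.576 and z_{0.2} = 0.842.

n = 62

Fisher's z: C = ½·ln((1+r)/(1−r)) = ½·ln(2.4483) = 0.4477.
n = ((z_{α/2} + z_β)/C)² + 3.
(2.576 + 0.842) / 0.4477 = 3.418 / 0.4477 = 7.635.
n = 7.635² + 3 = 58.29 + 3 = 61.3.
Round up.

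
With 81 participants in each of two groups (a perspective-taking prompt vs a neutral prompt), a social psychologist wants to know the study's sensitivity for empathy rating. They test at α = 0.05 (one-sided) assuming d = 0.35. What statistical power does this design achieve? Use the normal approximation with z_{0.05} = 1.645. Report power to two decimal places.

For two equal groups, power = Φ(d·√(n/2) − z_{α}).
d·√(n/2) = 0.35 × √(81/2) = 0.35 × 6.364 = 2.227.
z_β = 2.227 − 1.645 = 0.582.
Power = Φ(0.582) = 0.720.

power ≈ 0.72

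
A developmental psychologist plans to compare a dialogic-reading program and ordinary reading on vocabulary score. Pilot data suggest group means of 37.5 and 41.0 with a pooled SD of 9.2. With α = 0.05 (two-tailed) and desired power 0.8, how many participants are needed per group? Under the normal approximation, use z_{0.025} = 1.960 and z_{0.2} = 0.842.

n = 109 per group

Cohen's d = |M₁ − M₂| / SD_pooled = |37.5 − 41.0| / 9.2 = 3.5 / 9.2 = 0.380.
For two independent groups with equal n: n = 2·((z_{α/2} + z_β) / d)².
z_{α/2} + z_β = 1.960 + 0.842 = 2.802.
n = 2 × (2.802 / 0.380)² = 2 × 7.374² = 2 × 54.37 = 108.7.
Round up to the next whole participant.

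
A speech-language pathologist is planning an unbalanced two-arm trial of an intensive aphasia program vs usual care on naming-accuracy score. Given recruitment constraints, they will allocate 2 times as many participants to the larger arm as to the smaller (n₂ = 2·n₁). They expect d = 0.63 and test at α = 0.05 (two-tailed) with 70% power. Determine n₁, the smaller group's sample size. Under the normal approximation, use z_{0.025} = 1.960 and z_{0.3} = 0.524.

With allocation ratio k = n₂/n₁ = 2, Var(x̄₁−x̄₂) = σ²(1/n₁ + 1/(k·n₁)) = σ²·(k+1)/(k·n₁).
So n₁ = (1 + 1/k)·((z_{α/2} + z_β)/d)² = 1.500 × (2.484/0.63)².
n₁ = 1.500 × 15.55 = 23.3.
Round up: n₁ = 24, giving n₂ = 2 × 24 = 48.

n₁ = 24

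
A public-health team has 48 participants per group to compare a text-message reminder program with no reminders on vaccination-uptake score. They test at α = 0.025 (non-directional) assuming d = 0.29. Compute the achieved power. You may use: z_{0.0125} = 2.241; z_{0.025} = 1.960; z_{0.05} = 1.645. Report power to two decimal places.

For two equal groups, power = Φ(d·√(n/2) − z_{α/2}).
d·√(n/2) = 0.29 × √(48/2) = 0.29 × 4.899 = 1.421.
z_β = 1.421 − 2.241 = -0.820.
Power = Φ(-0.820) = 0.206.

power ≈ 0.21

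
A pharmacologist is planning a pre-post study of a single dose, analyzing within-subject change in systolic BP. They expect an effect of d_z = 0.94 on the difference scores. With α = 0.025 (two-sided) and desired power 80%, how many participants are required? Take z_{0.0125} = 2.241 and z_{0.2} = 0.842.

For a paired (one-sample on differences) test: n = ((z_{α/2} + z_β) / d)².
z_{α/2} + z_β = 2.241 + 0.842 = 3.083.
n = (3.083 / 0.94)² = 3.280² = 10.76.
Round up.

n = 11 pairs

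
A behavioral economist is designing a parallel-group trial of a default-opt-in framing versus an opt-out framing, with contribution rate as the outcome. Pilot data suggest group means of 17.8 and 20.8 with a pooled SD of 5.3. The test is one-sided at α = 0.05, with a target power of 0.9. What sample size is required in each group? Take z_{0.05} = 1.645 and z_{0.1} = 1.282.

n = 54 per group

Cohen's d = |M₁ − M₂| / SD_pooled = |17.8 − 20.8| / 5.3 = 3.0 / 5.3 = 0.566.
For two independent groups with equal n: n = 2·((z_{α} + z_β) / d)².
z_{α} + z_β = 1.645 + 1.282 = 2.927.
n = 2 × (2.927 / 0.566)² = 2 × 5.171² = 2 × 26.74 = 53.5.
Round up to the next whole participant.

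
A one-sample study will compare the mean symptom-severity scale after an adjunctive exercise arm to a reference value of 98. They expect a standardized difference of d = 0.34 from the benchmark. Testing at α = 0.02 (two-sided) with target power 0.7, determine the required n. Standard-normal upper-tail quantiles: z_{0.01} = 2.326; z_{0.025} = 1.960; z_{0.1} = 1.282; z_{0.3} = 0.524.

n = 71

For a one-sample test: n = ((z_{α/2} + z_β) / d)².
z_{α/2} + z_β = 2.326 + 0.524 = 2.850.
n = (2.850 / 0.34)² = 8.382² = 70.26.
Round up.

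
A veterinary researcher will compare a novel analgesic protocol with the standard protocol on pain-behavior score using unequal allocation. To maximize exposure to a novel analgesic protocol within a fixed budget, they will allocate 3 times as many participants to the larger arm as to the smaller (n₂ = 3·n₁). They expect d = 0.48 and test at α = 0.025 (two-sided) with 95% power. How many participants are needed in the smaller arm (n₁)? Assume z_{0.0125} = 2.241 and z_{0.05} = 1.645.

With allocation ratio k = n₂/n₁ = 3, Var(x̄₁−x̄₂) = σ²(1/n₁ + 1/(k·n₁)) = σ²·(k+1)/(k·n₁).
So n₁ = (1 + 1/k)·((z_{α/2} + z_β)/d)² = 1.333 × (3.886/0.48)².
n₁ = 1.333 × 65.54 = 87.4.
Round up: n₁ = 88, giving n₂ = 3 × 88 = 264.

n₁ = 88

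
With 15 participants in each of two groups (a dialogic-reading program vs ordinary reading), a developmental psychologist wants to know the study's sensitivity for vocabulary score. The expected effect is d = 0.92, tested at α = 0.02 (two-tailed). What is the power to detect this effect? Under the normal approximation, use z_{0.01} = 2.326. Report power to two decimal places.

For two equal groups, power = Φ(d·√(n/2) − z_{α/2}).
d·√(n/2) = 0.92 × √(15/2) = 0.92 × 2.739 = 2.520.
z_β = 2.520 − 2.326 = 0.194.
Power = Φ(0.194) = 0.577.

power ≈ 0.58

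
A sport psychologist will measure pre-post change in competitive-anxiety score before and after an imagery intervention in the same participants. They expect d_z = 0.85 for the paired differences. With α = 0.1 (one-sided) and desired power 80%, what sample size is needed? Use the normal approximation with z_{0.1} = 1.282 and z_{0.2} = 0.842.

n = 7 pairs

For a paired (one-sample on differences) test: n = ((z_{α} + z_β) / d)².
z_{α} + z_β = 1.282 + 0.842 = 2.124.
n = (2.124 / 0.85)² = 2.499² = 6.24.
Round up.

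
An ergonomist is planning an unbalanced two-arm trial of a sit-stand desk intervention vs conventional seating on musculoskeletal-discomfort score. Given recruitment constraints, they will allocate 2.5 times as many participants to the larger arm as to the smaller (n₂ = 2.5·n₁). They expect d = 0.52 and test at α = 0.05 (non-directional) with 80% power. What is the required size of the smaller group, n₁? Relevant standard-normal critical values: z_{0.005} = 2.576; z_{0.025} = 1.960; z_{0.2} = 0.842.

With allocation ratio k = n₂/n₁ = 2.5, Var(x̄₁−x̄₂) = σ²(1/n₁ + 1/(k·n₁)) = σ²·(k+1)/(k·n₁).
So n₁ = (1 + 1/k)·((z_{α/2} + z_β)/d)² = 1.400 × (2.802/0.52)².
n₁ = 1.400 × 29.04 = 40.6.
Round up: n₁ = 41, giving n₂ = ⌈2.5 × 41⌉ = ⌈102.5⌉ = 103.

n₁ = 41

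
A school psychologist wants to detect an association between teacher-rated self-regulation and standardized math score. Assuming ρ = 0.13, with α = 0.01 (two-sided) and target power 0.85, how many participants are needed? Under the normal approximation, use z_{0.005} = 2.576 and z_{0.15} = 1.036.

Fisher's z: C = ½·ln((1+r)/(1−r)) = ½·ln(1.2989) = 0.1307.
n = ((z_{α/2} + z_β)/C)² + 3.
(2.576 + 1.036) / 0.1307 = 3.612 / 0.1307 = 27.636.
n = 27.636² + 3 = 763.74 + 3 = 766.7.
Round up.

n = 767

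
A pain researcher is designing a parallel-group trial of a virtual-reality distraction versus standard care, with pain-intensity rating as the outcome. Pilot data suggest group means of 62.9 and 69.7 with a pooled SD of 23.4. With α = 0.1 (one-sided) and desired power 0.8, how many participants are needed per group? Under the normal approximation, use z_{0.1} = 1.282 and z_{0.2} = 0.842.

n = 107 per group

Cohen's d = |M₁ − M₂| / SD_pooled = |62.9 − 69.7| / 23.4 = 6.8 / 23.4 = 0.291.
For two independent groups with equal n: n = 2·((z_{α} + z_β) / d)².
z_{α} + z_β = 1.282 + 0.842 = 2.124.
n = 2 × (2.124 / 0.291)² = 2 × 7.299² = 2 × 53.27 = 106.5.
Round up to the next whole participant.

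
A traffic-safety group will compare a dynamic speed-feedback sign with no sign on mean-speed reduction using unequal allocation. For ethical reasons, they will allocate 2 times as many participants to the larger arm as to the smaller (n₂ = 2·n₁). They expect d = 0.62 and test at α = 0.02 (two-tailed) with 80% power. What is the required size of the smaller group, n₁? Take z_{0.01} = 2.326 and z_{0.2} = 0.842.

n₁ = 40

With allocation ratio k = n₂/n₁ = 2, Var(x̄₁−x̄₂) = σ²(1/n₁ + 1/(k·n₁)) = σ²·(k+1)/(k·n₁).
So n₁ = (1 + 1/k)·((z_{α/2} + z_β)/d)² = 1.500 × (3.168/0.62)².
n₁ = 1.500 × 26.11 = 39.2.
Round up: n₁ = 40, giving n₂ = 2 × 40 = 80.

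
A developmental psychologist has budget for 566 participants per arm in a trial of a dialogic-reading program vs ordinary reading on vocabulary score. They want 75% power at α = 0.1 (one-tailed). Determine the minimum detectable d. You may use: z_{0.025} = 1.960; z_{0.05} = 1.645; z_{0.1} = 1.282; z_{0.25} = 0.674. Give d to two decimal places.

d_min ≈ 0.12

For two independent groups of n = 566 each: d_min = (z_{α} + z_β)·√(2/n).
z-sum = 1.282 + 0.674 = 1.956.
d_min = 1.956 × √(2/566) = 1.956 × 0.0594 = 0.116.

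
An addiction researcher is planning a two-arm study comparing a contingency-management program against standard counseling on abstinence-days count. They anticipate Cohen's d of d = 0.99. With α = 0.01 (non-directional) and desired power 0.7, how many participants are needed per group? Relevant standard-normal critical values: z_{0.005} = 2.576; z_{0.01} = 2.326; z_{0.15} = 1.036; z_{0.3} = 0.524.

n = 20 per group

For two independent groups with equal n: n = 2·((z_{α/2} + z_β) / d)².
z_{α/2} + z_β = 2.576 + 0.524 = 3.100.
n = 2 × (3.100 / 0.99)² = 2 × 3.131² = 2 × 9.81 = 19.6.
Round up to the next whole participant.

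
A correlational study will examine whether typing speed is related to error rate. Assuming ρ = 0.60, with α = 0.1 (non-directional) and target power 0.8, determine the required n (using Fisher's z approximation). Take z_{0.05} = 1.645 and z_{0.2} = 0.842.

Fisher's z: C = ½·ln((1+r)/(1−r)) = ½·ln(4.0000) = 0.6931.
n = ((z_{α/2} + z_β)/C)² + 3.
(1.645 + 0.842) / 0.6931 = 2.487 / 0.6931 = 3.588.
n = 3.588² + 3 = 12.88 + 3 = 15.9.
Round up.

n = 16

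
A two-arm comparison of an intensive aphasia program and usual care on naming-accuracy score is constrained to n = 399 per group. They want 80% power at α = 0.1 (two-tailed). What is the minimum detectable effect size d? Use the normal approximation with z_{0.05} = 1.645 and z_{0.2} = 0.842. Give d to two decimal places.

For two independent groups of n = 399 each: d_min = (z_{α/2} + z_β)·√(2/n).
z-sum = 1.645 + 0.842 = 2.487.
d_min = 2.487 × √(2/399) = 2.487 × 0.0708 = 0.176.

d_min ≈ 0.18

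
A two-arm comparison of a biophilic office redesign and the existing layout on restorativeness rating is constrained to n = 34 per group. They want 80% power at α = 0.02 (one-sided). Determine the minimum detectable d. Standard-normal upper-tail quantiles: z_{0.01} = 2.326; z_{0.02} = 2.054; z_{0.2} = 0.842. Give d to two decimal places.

For two independent groups of n = 34 each: d_min = (z_{α} + z_β)·√(2/n).
z-sum = 2.054 + 0.842 = 2.896.
d_min = 2.896 × √(2/34) = 2.896 × 0.2425 = 0.702.

d_min ≈ 0.70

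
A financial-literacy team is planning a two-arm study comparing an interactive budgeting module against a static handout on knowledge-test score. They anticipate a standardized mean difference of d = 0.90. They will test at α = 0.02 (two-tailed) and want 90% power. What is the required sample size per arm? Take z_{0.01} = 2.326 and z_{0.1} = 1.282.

For two independent groups with equal n: n = 2·((z_{α/2} + z_β) / d)².
z_{α/2} + z_β = 2.326 + 1.282 = 3.608.
n = 2 × (3.608 / 0.90)² = 2 × 4.009² = 2 × 16.07 = 32.1.
Round up to the next whole participant.

n = 33 per group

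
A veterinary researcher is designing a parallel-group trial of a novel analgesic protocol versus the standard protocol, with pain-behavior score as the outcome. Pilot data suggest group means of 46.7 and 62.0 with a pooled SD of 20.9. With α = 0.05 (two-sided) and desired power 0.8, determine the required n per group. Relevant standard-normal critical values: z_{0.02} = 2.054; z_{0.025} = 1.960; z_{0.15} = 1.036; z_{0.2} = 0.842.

n = 30 per group

Cohen's d = |M₁ − M₂| / SD_pooled = |46.7 − 62.0| / 20.9 = 15.3 / 20.9 = 0.732.
For two independent groups with equal n: n = 2·((z_{α/2} + z_β) / d)².
z_{α/2} + z_β = 1.960 + 0.842 = 2.802.
n = 2 × (2.802 / 0.732)² = 2 × 3.828² = 2 × 14.65 = 29.3.
Round up to the next whole participant.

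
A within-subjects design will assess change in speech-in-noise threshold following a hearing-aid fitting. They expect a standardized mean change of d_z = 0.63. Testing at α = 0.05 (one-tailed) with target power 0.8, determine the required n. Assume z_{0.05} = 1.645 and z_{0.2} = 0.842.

n = 16 pairs

For a paired (one-sample on differences) test: n = ((z_{α} + z_β) / d)².
z_{α} + z_β = 1.645 + 0.842 = 2.487.
n = (2.487 / 0.63)² = 3.948² = 15.58.
Round up.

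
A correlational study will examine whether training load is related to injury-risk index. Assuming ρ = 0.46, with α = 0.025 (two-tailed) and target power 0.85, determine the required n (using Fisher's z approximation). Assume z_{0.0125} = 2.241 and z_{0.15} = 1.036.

Fisher's z: C = ½·ln((1+r)/(1−r)) = ½·ln(2.7037) = 0.4973.
n = ((z_{α/2} + z_β)/C)² + 3.
(2.241 + 1.036) / 0.4973 = 3.277 / 0.4973 = 6.590.
n = 6.590² + 3 = 43.42 + 3 = 46.4.
Round up.

n = 47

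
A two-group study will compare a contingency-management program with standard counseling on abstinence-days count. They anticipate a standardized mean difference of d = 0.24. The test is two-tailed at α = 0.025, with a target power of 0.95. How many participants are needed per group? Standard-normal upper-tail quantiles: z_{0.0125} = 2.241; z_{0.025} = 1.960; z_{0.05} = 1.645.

For two independent groups with equal n: n = 2·((z_{α/2} + z_β) / d)².
z_{α/2} + z_β = 2.241 + 1.645 = 3.886.
n = 2 × (3.886 / 0.24)² = 2 × 16.192² = 2 × 262.17 = 524.3.
Round up to the next whole participant.

n = 525 per group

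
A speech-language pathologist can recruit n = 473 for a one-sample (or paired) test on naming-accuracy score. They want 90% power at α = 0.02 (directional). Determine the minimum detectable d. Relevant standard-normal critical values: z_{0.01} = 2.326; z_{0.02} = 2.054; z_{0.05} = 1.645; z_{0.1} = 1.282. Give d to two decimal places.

For a single sample (or paired design) of n = 473: d_min = (z_{α} + z_β)/√n.
z-sum = 2.054 + 1.282 = 3.336.
d_min = 3.336 / √473 = 3.336 / 21.749 = 0.153.

d_min ≈ 0.15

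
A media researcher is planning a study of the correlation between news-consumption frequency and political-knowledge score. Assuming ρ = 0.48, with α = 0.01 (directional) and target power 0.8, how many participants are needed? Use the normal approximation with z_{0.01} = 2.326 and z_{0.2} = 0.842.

n = 40

Fisher's z: C = ½·ln((1+r)/(1−r)) = ½·ln(2.8462) = 0.5230.
n = ((z_{α} + z_β)/C)² + 3.
(2.326 + 0.842) / 0.5230 = 3.168 / 0.5230 = 6.057.
n = 6.057² + 3 = 36.69 + 3 = 39.7.
Round up.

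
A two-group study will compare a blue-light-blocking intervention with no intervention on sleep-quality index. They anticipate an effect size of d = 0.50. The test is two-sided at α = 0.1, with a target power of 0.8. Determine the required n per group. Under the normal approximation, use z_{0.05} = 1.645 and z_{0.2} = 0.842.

For two independent groups with equal n: n = 2·((z_{α/2} + z_β) / d)².
z_{α/2} + z_β = 1.645 + 0.842 = 2.487.
n = 2 × (2.487 / 0.50)² = 2 × 4.974² = 2 × 24.74 = 49.5.
Round up to the next whole participant.

n = 50 per group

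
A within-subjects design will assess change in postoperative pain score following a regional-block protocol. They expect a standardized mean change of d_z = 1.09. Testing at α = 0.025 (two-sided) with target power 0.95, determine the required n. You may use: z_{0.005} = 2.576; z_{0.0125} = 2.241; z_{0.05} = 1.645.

For a paired (one-sample on differences) test: n = ((z_{α/2} + z_β) / d)².
z_{α/2} + z_β = 2.241 + 1.645 = 3.886.
n = (3.886 / 1.09)² = 3.565² = 12.71.
Round up.

n = 13 pairs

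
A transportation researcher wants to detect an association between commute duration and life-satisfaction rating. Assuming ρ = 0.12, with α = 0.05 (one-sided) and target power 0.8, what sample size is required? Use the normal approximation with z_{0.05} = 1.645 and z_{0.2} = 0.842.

Fisher's z: C = ½·ln((1+r)/(1−r)) = ½·ln(1.2727) = 0.1206.
n = ((z_{α} + z_β)/C)² + 3.
(1.645 + 0.842) / 0.1206 = 2.487 / 0.1206 = 20.622.
n = 20.622² + 3 = 425.26 + 3 = 428.3.
Round up.

n = 429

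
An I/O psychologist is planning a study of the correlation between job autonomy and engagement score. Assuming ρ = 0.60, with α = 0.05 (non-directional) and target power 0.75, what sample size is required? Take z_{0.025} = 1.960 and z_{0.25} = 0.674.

Fisher's z: C = ½·ln((1+r)/(1−r)) = ½·ln(4.0000) = 0.6931.
n = ((z_{α/2} + z_β)/C)² + 3.
(1.960 + 0.674) / 0.6931 = 2.634 / 0.6931 = 3.800.
n = 3.800² + 3 = 14.44 + 3 = 17.4.
Round up.

n = 18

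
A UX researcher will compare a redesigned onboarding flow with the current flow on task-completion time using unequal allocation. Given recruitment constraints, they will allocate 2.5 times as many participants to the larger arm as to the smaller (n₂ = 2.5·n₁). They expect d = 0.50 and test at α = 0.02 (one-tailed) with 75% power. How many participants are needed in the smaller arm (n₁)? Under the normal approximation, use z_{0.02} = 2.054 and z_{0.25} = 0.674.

With allocation ratio k = n₂/n₁ = 2.5, Var(x̄₁−x̄₂) = σ²(1/n₁ + 1/(k·n₁)) = σ²·(k+1)/(k·n₁).
So n₁ = (1 + 1/k)·((z_{α} + z_β)/d)² = 1.400 × (2.728/0.50)².
n₁ = 1.400 × 29.77 = 41.7.
Round up: n₁ = 42, giving n₂ = 2.5 × 42 = 105.

n₁ = 42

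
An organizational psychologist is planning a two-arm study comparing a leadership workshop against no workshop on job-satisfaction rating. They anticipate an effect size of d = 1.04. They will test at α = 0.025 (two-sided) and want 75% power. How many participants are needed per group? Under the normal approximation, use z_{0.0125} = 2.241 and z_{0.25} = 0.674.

n = 16 per group

For two independent groups with equal n: n = 2·((z_{α/2} + z_β) / d)².
z_{α/2} + z_β = 2.241 + 0.674 = 2.915.
n = 2 × (2.915 / 1.04)² = 2 × 2.803² = 2 × 7.86 = 15.7.
Round up to the next whole participant.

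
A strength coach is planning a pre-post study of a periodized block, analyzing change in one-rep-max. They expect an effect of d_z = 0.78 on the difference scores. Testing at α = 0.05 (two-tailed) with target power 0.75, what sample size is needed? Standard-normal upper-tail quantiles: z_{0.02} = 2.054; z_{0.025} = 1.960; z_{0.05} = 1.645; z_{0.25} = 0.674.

For a paired (one-sample on differences) test: n = ((z_{α/2} + z_β) / d)².
z_{α/2} + z_β = 1.960 + 0.674 = 2.634.
n = (2.634 / 0.78)² = 3.377² = 11.40.
Round up.

n = 12 pairs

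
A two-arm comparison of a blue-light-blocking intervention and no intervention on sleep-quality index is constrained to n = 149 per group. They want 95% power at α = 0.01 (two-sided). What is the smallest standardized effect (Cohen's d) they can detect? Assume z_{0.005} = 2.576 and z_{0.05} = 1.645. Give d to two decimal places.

d_min ≈ 0.49

For two independent groups of n = 149 each: d_min = (z_{α/2} + z_β)·√(2/n).
z-sum = 2.576 + 1.645 = 4.221.
d_min = 4.221 × √(2/149) = 4.221 × 0.1159 = 0.489.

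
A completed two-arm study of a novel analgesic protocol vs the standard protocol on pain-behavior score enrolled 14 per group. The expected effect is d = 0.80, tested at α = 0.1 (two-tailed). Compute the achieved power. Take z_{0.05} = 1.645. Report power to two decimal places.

For two equal groups, power = Φ(d·√(n/2) − z_{α/2}).
d·√(n/2) = 0.80 × √(14/2) = 0.80 × 2.646 = 2.117.
z_β = 2.117 − 1.645 = 0.472.
Power = Φ(0.472) = 0.681.

power ≈ 0.68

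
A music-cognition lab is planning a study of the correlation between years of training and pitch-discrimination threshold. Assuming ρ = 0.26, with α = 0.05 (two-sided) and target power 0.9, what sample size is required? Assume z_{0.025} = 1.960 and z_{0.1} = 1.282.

n = 152

Fisher's z: C = ½·ln((1+r)/(1−r)) = ½·ln(1.7027) = 0.2661.
n = ((z_{α/2} + z_β)/C)² + 3.
(1.960 + 1.282) / 0.2661 = 3.242 / 0.2661 = 12.183.
n = 12.183² + 3 = 148.43 + 3 = 151.4.
Round up.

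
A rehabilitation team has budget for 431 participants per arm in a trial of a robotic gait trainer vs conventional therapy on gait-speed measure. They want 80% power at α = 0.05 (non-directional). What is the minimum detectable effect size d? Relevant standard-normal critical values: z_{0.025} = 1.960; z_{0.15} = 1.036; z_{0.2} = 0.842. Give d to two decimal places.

d_min ≈ 0.19

For two independent groups of n = 431 each: d_min = (z_{α/2} + z_β)·√(2/n).
z-sum = 1.960 + 0.842 = 2.802.
d_min = 2.802 × √(2/431) = 2.802 × 0.0681 = 0.191.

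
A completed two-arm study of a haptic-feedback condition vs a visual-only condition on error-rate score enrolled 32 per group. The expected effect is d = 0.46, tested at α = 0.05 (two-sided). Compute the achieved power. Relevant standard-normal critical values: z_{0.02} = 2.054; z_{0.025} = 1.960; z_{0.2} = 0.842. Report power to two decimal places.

power ≈ 0.45

For two equal groups, power = Φ(d·√(n/2) − z_{α/2}).
d·√(n/2) = 0.46 × √(32/2) = 0.46 × 4.000 = 1.840.
z_β = 1.840 − 1.960 = -0.120.
Power = Φ(-0.120) = 0.452.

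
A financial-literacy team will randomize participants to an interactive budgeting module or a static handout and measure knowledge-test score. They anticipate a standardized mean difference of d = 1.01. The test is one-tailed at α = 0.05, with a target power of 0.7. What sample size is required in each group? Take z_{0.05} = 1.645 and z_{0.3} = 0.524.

n = 10 per group

For two independent groups with equal n: n = 2·((z_{α} + z_β) / d)².
z_{α} + z_β = 1.645 + 0.524 = 2.169.
n = 2 × (2.169 / 1.01)² = 2 × 2.148² = 2 × 4.61 = 9.2.
Round up to the next whole participant.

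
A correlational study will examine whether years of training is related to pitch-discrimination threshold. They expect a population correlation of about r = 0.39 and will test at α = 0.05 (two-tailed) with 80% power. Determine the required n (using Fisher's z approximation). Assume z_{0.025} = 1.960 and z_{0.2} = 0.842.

n = 50

Fisher's z: C = ½·ln((1+r)/(1−r)) = ½·ln(2.2787) = 0.4118.
n = ((z_{α/2} + z_β)/C)² + 3.
(1.960 + 0.842) / 0.4118 = 2.802 / 0.4118 = 6.804.
n = 6.804² + 3 = 46.30 + 3 = 49.3.
Round up.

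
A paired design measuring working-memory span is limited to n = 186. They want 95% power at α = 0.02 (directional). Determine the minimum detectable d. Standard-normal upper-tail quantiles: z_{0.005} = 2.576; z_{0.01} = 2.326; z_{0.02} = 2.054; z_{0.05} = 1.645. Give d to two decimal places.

For a single sample (or paired design) of n = 186: d_min = (z_{α} + z_β)/√n.
z-sum = 2.054 + 1.645 = 3.699.
d_min = 3.699 / √186 = 3.699 / 13.638 = 0.271.

d_min ≈ 0.27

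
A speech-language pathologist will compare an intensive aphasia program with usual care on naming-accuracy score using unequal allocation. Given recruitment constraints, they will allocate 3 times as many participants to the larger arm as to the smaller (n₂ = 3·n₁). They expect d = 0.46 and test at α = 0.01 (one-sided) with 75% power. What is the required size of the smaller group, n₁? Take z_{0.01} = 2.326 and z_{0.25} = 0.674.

n₁ = 57

With allocation ratio k = n₂/n₁ = 3, Var(x̄₁−x̄₂) = σ²(1/n₁ + 1/(k·n₁)) = σ²·(k+1)/(k·n₁).
So n₁ = (1 + 1/k)·((z_{α} + z_β)/d)² = 1.333 × (3.000/0.46)².
n₁ = 1.333 × 42.53 = 56.7.
Round up: n₁ = 57, giving n₂ = 3 × 57 = 171.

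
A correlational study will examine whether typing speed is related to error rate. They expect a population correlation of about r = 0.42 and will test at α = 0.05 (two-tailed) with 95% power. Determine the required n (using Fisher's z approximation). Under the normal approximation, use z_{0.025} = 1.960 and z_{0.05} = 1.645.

n = 68

Fisher's z: C = ½·ln((1+r)/(1−r)) = ½·ln(2.4483) = 0.4477.
n = ((z_{α/2} + z_β)/C)² + 3.
(1.960 + 1.645) / 0.4477 = 3.605 / 0.4477 = 8.052.
n = 8.052² + 3 = 64.84 + 3 = 67.8.
Round up.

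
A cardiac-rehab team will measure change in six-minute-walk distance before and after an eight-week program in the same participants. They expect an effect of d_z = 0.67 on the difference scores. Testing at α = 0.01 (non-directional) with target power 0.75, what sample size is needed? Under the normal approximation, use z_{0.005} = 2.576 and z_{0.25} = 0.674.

For a paired (one-sample on differences) test: n = ((z_{α/2} + z_β) / d)².
z_{α/2} + z_β = 2.576 + 0.674 = 3.250.
n = (3.250 / 0.67)² = 4.851² = 23.53.
Round up.

n = 24 pairs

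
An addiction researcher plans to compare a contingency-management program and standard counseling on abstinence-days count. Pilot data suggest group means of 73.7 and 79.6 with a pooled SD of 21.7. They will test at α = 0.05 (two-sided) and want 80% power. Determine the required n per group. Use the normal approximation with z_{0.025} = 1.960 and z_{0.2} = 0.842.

Cohen's d = |M₁ − M₂| / SD_pooled = |73.7 − 79.6| / 21.7 = 5.9 / 21.7 = 0.272.
For two independent groups with equal n: n = 2·((z_{α/2} + z_β) / d)².
z_{α/2} + z_β = 1.960 + 0.842 = 2.802.
n = 2 × (2.802 / 0.272)² = 2 × 10.301² = 2 × 106.12 = 212.2.
Round up to the next whole participant.

n = 213 per group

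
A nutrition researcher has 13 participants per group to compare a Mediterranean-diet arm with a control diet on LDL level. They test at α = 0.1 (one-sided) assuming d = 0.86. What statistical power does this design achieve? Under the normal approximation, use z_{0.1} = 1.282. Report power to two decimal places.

For two equal groups, power = Φ(d·√(n/2) − z_{α}).
d·√(n/2) = 0.86 × √(13/2) = 0.86 × 2.550 = 2.193.
z_β = 2.193 − 1.282 = 0.911.
Power = Φ(0.911) = 0.819.

power ≈ 0.82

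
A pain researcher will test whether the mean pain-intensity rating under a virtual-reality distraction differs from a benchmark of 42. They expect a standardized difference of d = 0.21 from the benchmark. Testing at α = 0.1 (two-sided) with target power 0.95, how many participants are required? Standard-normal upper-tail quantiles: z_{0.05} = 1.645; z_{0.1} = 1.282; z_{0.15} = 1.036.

For a one-sample test: n = ((z_{α/2} + z_β) / d)².
z_{α/2} + z_β = 1.645 + 1.645 = 3.290.
n = (3.290 / 0.21)² = 15.667² = 245.44.
Round up.

n = 246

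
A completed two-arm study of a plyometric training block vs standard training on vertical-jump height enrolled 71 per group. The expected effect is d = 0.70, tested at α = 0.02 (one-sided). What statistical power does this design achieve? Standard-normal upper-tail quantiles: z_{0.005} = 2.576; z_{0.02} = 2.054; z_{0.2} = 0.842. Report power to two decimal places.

For two equal groups, power = Φ(d·√(n/2) − z_{α}).
d·√(n/2) = 0.70 × √(71/2) = 0.70 × 5.958 = 4.171.
z_β = 4.171 − 2.054 = 2.117.
Power = Φ(2.117) = 0.983.

power ≈ 0.98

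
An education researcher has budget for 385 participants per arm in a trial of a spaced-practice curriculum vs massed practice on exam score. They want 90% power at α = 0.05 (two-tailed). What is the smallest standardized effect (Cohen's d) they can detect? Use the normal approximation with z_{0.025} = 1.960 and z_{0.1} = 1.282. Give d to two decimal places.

For two independent groups of n = 385 each: d_min = (z_{α/2} + z_β)·√(2/n).
z-sum = 1.960 + 1.282 = 3.242.
d_min = 3.242 × √(2/385) = 3.242 × 0.0721 = 0.234.

d_min ≈ 0.23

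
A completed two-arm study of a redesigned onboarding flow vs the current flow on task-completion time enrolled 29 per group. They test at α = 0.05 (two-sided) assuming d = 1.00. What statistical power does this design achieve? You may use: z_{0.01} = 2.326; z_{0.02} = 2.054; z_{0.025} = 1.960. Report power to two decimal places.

power ≈ 0.97

For two equal groups, power = Φ(d·√(n/2) − z_{α/2}).
d·√(n/2) = 1.00 × √(29/2) = 1.00 × 3.808 = 3.808.
z_β = 3.808 − 1.960 = 1.848.
Power = Φ(1.848) = 0.968.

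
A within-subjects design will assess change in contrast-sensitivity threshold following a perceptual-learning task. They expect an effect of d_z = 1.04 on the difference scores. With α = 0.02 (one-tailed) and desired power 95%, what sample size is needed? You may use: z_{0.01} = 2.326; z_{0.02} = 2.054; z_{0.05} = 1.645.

n = 13 pairs

For a paired (one-sample on differences) test: n = ((z_{α} + z_β) / d)².
z_{α} + z_β = 2.054 + 1.645 = 3.699.
n = (3.699 / 1.04)² = 3.557² = 12.65.
Round up.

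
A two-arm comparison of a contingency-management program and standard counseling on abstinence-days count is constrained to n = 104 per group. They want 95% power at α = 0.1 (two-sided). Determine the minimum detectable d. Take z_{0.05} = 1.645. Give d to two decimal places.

For two independent groups of n = 104 each: d_min = (z_{α/2} + z_β)·√(2/n).
z-sum = 1.645 + 1.645 = 3.290.
d_min = 3.290 × √(2/104) = 3.290 × 0.1387 = 0.456.

d_min ≈ 0.46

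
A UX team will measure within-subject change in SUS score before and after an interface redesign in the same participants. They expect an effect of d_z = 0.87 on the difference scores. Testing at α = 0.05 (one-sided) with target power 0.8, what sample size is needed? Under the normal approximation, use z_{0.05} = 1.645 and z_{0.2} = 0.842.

n = 9 pairs

For a paired (one-sample on differences) test: n = ((z_{α} + z_β) / d)².
z_{α} + z_β = 1.645 + 0.842 = 2.487.
n = (2.487 / 0.87)² = 2.859² = 8.17.
Round up.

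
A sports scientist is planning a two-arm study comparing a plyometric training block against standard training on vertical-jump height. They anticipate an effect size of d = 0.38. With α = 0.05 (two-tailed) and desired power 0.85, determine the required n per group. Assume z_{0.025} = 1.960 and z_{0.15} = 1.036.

For two independent groups with equal n: n = 2·((z_{α/2} + z_β) / d)².
z_{α/2} + z_β = 1.960 + 1.036 = 2.996.
n = 2 × (2.996 / 0.38)² = 2 × 7.884² = 2 × 62.16 = 124.3.
Round up to the next whole participant.

n = 125 per group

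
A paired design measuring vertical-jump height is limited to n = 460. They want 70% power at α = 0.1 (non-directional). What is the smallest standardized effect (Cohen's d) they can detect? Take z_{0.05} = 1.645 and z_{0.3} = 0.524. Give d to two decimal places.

d_min ≈ 0.10

For a single sample (or paired design) of n = 460: d_min = (z_{α/2} + z_β)/√n.
z-sum = 1.645 + 0.524 = 2.169.
d_min = 2.169 / √460 = 2.169 / 21.448 = 0.101.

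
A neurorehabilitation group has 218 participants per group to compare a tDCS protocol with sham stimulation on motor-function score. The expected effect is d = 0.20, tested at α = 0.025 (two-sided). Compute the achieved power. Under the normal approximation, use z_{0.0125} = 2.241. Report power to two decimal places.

For two equal groups, power = Φ(d·√(n/2) − z_{α/2}).
d·√(n/2) = 0.20 × √(218/2) = 0.20 × 10.440 = 2.088.
z_β = 2.088 − 2.241 = -0.153.
Power = Φ(-0.153) = 0.439.

power ≈ 0.44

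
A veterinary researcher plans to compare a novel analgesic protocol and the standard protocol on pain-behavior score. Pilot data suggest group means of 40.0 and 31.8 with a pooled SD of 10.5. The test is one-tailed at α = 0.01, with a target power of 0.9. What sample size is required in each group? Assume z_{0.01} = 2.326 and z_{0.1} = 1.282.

n = 43 per group

Cohen's d = |M₁ − M₂| / SD_pooled = |40.0 − 31.8| / 10.5 = 8.2 / 10.5 = 0.781.
For two independent groups with equal n: n = 2·((z_{α} + z_β) / d)².
z_{α} + z_β = 2.326 + 1.282 = 3.608.
n = 2 × (3.608 / 0.781)² = 2 × 4.620² = 2 × 21.34 = 42.7.
Round up to the next whole participant.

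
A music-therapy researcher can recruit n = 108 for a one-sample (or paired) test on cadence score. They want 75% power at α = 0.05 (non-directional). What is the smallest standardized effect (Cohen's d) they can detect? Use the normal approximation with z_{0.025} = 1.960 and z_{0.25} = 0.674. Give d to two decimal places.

d_min ≈ 0.25

For a single sample (or paired design) of n = 108: d_min = (z_{α/2} + z_β)/√n.
z-sum = 1.960 + 0.674 = 2.634.
d_min = 2.634 / √108 = 2.634 / 10.392 = 0.253.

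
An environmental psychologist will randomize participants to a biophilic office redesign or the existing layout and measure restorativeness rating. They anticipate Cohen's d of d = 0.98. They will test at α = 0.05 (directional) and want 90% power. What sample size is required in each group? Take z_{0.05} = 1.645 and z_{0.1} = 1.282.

n = 18 per group

For two independent groups with equal n: n = 2·((z_{α} + z_β) / d)².
z_{α} + z_β = 1.645 + 1.282 = 2.927.
n = 2 × (2.927 / 0.98)² = 2 × 2.987² = 2 × 8.92 = 17.8.
Round up to the next whole participant.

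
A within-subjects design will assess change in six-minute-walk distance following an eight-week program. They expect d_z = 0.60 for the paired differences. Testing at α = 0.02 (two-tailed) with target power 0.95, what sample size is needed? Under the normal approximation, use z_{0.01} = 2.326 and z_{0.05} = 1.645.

For a paired (one-sample on differences) test: n = ((z_{α/2} + z_β) / d)².
z_{α/2} + z_β = 2.326 + 1.645 = 3.971.
n = (3.971 / 0.60)² = 6.618² = 43.80.
Round up.

n = 44 pairs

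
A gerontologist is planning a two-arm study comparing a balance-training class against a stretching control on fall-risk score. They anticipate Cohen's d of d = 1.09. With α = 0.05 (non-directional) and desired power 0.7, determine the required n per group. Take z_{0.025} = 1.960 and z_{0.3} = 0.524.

For two independent groups with equal n: n = 2·((z_{α/2} + z_β) / d)².
z_{α/2} + z_β = 1.960 + 0.524 = 2.484.
n = 2 × (2.484 / 1.09)² = 2 × 2.279² = 2 × 5.19 = 10.4.
Round up to the next whole participant.

n = 11 per group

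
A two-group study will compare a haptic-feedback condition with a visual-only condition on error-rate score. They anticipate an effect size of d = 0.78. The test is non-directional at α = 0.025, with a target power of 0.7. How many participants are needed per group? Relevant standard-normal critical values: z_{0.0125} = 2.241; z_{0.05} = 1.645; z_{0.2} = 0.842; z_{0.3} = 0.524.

For two independent groups with equal n: n = 2·((z_{α/2} + z_β) / d)².
z_{α/2} + z_β = 2.241 + 0.524 = 2.765.
n = 2 × (2.765 / 0.78)² = 2 × 3.545² = 2 × 12.57 = 25.1.
Round up to the next whole participant.

n = 26 per group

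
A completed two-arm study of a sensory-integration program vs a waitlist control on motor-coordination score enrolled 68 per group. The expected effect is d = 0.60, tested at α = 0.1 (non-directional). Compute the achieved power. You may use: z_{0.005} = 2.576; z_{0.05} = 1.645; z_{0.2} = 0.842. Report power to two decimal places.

For two equal groups, power = Φ(d·√(n/2) − z_{α/2}).
d·√(n/2) = 0.60 × √(68/2) = 0.60 × 5.831 = 3.499.
z_β = 3.499 − 1.645 = 1.854.
Power = Φ(1.854) = 0.968.

power ≈ 0.97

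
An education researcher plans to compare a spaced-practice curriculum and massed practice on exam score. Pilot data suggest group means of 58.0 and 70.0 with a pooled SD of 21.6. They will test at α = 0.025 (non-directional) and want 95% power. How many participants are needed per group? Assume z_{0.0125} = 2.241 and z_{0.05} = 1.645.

n = 98 per group

Cohen's d = |M₁ − M₂| / SD_pooled = |58.0 − 70.0| / 21.6 = 12.0 / 21.6 = 0.556.
For two independent groups with equal n: n = 2·((z_{α/2} + z_β) / d)².
z_{α/2} + z_β = 2.241 + 1.645 = 3.886.
n = 2 × (3.886 / 0.556)² = 2 × 6.989² = 2 × 48.85 = 97.7.
Round up to the next whole participant.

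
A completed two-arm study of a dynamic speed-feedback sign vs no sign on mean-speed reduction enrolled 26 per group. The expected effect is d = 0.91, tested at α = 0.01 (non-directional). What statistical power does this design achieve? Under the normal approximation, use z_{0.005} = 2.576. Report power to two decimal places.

For two equal groups, power = Φ(d·√(n/2) − z_{α/2}).
d·√(n/2) = 0.91 × √(26/2) = 0.91 × 3.606 = 3.281.
z_β = 3.281 − 2.576 = 0.705.
Power = Φ(0.705) = 0.760.

power ≈ 0.76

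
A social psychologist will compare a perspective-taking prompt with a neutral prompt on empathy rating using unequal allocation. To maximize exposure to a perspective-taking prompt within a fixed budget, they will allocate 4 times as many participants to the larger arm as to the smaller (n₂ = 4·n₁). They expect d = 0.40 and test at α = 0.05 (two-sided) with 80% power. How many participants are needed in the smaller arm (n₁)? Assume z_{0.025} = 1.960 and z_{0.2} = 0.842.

n₁ = 62

With allocation ratio k = n₂/n₁ = 4, Var(x̄₁−x̄₂) = σ²(1/n₁ + 1/(k·n₁)) = σ²·(k+1)/(k·n₁).
So n₁ = (1 + 1/k)·((z_{α/2} + z_β)/d)² = 1.250 × (2.802/0.40)².
n₁ = 1.250 × 49.07 = 61.3.
Round up: n₁ = 62, giving n₂ = 4 × 62 = 248.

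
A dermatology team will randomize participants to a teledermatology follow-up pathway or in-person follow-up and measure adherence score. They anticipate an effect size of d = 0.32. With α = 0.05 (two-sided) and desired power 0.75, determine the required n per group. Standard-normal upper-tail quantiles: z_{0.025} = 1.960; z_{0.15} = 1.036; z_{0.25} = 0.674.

n = 136 per group

For two independent groups with equal n: n = 2·((z_{α/2} + z_β) / d)².
z_{α/2} + z_β = 1.960 + 0.674 = 2.634.
n = 2 × (2.634 / 0.32)² = 2 × 8.231² = 2 × 67.75 = 135.5.
Round up to the next whole participant.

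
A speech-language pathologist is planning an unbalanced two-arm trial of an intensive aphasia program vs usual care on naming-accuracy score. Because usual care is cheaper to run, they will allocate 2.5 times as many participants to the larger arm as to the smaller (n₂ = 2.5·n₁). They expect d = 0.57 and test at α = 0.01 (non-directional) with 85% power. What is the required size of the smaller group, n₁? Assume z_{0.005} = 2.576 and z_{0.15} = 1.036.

With allocation ratio k = n₂/n₁ = 2.5, Var(x̄₁−x̄₂) = σ²(1/n₁ + 1/(k·n₁)) = σ²·(k+1)/(k·n₁).
So n₁ = (1 + 1/k)·((z_{α/2} + z_β)/d)² = 1.400 × (3.612/0.57)².
n₁ = 1.400 × 40.16 = 56.2.
Round up: n₁ = 57, giving n₂ = ⌈2.5 × 57⌉ = ⌈142.5⌉ = 143.

n₁ = 57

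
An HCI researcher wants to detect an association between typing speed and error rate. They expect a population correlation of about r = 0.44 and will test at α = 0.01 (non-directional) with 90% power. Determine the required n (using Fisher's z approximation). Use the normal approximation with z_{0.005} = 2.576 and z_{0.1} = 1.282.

Fisher's z: C = ½·ln((1+r)/(1−r)) = ½·ln(2.5714) = 0.4722.
n = ((z_{α/2} + z_β)/C)² + 3.
(2.576 + 1.282) / 0.4722 = 3.858 / 0.4722 = 8.170.
n = 8.170² + 3 = 66.75 + 3 = 69.8.
Round up.

n = 70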